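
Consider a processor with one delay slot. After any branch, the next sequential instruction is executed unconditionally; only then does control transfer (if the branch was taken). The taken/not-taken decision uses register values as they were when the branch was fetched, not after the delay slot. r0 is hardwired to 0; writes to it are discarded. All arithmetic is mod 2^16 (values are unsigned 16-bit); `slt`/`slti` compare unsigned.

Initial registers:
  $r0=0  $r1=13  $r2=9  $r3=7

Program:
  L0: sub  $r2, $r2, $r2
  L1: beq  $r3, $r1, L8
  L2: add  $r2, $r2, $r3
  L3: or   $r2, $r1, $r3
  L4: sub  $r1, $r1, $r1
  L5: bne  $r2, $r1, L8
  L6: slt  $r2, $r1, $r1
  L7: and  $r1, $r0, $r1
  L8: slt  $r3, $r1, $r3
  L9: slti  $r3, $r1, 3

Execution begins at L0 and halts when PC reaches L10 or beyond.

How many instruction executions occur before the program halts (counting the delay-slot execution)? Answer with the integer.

#0 sub  $r2, $r2, $r2 ; 0/13/0/7
#1 beq  $r3, $r1, L8 ; 0/13/0/7 ; →fallthru
#2 add  $r2, $r2, $r3 ; 0/13/7/7
#3 or   $r2, $r1, $r3 ; 0/13/15/7
#4 sub  $r1, $r1, $r1 ; 0/0/15/7
#5 bne  $r2, $r1, L8 ; 0/0/15/7 ; →target
#6 slt  $r2, $r1, $r1 ; 0/0/0/7
#8 slt  $r3, $r1, $r3 ; 0/0/0/1
#9 slti  $r3, $r1, 3 ; 0/0/0/1

9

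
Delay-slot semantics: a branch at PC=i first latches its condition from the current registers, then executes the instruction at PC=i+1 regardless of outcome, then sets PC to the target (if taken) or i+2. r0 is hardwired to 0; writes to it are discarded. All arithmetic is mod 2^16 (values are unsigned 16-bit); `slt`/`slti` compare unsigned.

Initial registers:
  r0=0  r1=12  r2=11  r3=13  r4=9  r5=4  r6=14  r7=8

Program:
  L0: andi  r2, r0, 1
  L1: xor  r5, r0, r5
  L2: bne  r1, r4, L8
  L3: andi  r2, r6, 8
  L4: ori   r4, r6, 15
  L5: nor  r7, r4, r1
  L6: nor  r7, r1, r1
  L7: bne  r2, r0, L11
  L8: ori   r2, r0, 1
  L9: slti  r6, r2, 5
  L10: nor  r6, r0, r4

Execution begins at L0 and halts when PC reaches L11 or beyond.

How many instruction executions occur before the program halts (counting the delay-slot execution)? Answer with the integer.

7

PC=0  andi  r2, r0, 1        | r0=0 r1=12 r2=0 r3=13 r4=9 r5=4 r6=14 r7=8
PC=1  xor  r5, r0, r5        | r0=0 r1=12 r2=0 r3=13 r4=9 r5=4 r6=14 r7=8
PC=2  bne  r1, r4, L8        | r0=0 r1=12 r2=0 r3=13 r4=9 r5=4 r6=14 r7=8  [TAKEN]
PC=3  andi  r2, r6, 8        | r0=0 r1=12 r2=8 r3=13 r4=9 r5=4 r6=14 r7=8
PC=8  ori   r2, r0, 1        | r0=0 r1=12 r2=1 r3=13 r4=9 r5=4 r6=14 r7=8
PC=9  slti  r6, r2, 5        | r0=0 r1=12 r2=1 r3=13 r4=9 r5=4 r6=1 r7=8
PC=10 nor  r6, r0, r4        | r0=0 r1=12 r2=1 r3=13 r4=9 r5=4 r6=65526 r7=8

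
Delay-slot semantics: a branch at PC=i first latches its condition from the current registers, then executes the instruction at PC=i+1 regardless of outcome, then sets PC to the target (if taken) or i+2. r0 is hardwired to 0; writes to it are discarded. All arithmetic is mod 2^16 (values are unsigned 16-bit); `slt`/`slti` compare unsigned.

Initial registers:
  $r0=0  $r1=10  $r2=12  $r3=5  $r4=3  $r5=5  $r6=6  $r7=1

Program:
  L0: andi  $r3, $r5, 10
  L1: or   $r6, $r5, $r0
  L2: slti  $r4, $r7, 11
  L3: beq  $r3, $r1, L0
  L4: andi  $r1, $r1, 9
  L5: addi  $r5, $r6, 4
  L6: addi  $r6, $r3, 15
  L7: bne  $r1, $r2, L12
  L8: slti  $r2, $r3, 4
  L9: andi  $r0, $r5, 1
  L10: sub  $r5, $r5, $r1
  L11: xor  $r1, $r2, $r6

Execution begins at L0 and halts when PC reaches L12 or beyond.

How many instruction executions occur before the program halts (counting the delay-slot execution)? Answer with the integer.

9

[0] andi  $r3, $r5, 10  →  {$r0:0, $r1:10, $r2:12, $r3:0, $r4:3, $r5:5, $r6:6, $r7:1}
[1] or   $r6, $r5, $r0  →  {$r0:0, $r1:10, $r2:12, $r3:0, $r4:3, $r5:5, $r6:5, $r7:1}
[2] slti  $r4, $r7, 11  →  {$r0:0, $r1:10, $r2:12, $r3:0, $r4:1, $r5:5, $r6:5, $r7:1}
[3] beq  $r3, $r1, L0  →  {$r0:0, $r1:10, $r2:12, $r3:0, $r4:1, $r5:5, $r6:5, $r7:1}  ⟨branch fallthrough⟩
[4] andi  $r1, $r1, 9  →  {$r0:0, $r1:8, $r2:12, $r3:0, $r4:1, $r5:5, $r6:5, $r7:1}
[5] addi  $r5, $r6, 4  →  {$r0:0, $r1:8, $r2:12, $r3:0, $r4:1, $r5:9, $r6:5, $r7:1}
[6] addi  $r6, $r3, 15  →  {$r0:0, $r1:8, $r2:12, $r3:0, $r4:1, $r5:9, $r6:15, $r7:1}
[7] bne  $r1, $r2, L12  →  {$r0:0, $r1:8, $r2:12, $r3:0, $r4:1, $r5:9, $r6:15, $r7:1}  ⟨branch taken⟩
[8] slti  $r2, $r3, 4  →  {$r0:0, $r1:8, $r2:1, $r3:0, $r4:1, $r5:9, $r6:15, $r7:1}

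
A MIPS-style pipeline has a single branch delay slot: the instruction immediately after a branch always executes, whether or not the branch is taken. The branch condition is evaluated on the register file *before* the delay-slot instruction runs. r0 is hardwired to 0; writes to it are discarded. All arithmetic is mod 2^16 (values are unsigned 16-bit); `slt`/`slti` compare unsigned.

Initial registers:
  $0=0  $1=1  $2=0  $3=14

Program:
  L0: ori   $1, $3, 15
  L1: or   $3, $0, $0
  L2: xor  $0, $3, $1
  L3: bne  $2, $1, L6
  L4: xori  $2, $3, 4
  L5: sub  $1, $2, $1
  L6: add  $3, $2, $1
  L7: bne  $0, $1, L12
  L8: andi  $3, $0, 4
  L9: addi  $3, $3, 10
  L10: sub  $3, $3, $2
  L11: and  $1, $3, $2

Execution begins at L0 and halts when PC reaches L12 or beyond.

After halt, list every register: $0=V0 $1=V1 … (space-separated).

$0=0 $1=15 $2=4 $3=0

#0 ori   $1, $3, 15 ; 0/15/0/14
#1 or   $3, $0, $0 ; 0/15/0/0
#2 xor  $0, $3, $1 ; 0/15/0/0
#3 bne  $2, $1, L6 ; 0/15/0/0 ; →target
#4 xori  $2, $3, 4 ; 0/15/4/0
#6 add  $3, $2, $1 ; 0/15/4/19
#7 bne  $0, $1, L12 ; 0/15/4/19 ; →target
#8 andi  $3, $0, 4 ; 0/15/4/0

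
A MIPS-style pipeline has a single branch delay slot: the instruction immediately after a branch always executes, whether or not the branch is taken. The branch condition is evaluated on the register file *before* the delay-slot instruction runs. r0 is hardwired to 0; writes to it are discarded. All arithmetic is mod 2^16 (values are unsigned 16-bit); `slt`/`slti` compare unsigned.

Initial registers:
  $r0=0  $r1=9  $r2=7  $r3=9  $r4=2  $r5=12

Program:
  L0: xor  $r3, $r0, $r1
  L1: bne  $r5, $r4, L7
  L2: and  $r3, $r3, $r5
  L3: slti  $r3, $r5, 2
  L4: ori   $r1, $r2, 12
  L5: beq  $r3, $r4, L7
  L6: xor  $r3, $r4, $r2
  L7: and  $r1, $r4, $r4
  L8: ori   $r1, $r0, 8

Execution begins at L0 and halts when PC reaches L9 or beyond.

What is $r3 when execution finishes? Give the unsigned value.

8

PC=0  xor  $r3, $r0, $r1     | $r0=0 $r1=9 $r2=7 $r3=9 $r4=2 $r5=12
PC=1  bne  $r5, $r4, L7      | $r0=0 $r1=9 $r2=7 $r3=9 $r4=2 $r5=12  [TAKEN]
PC=2  and  $r3, $r3, $r5     | $r0=0 $r1=9 $r2=7 $r3=8 $r4=2 $r5=12
PC=7  and  $r1, $r4, $r4     | $r0=0 $r1=2 $r2=7 $r3=8 $r4=2 $r5=12
PC=8  ori   $r1, $r0, 8      | $r0=0 $r1=8 $r2=7 $r3=8 $r4=2 $r5=12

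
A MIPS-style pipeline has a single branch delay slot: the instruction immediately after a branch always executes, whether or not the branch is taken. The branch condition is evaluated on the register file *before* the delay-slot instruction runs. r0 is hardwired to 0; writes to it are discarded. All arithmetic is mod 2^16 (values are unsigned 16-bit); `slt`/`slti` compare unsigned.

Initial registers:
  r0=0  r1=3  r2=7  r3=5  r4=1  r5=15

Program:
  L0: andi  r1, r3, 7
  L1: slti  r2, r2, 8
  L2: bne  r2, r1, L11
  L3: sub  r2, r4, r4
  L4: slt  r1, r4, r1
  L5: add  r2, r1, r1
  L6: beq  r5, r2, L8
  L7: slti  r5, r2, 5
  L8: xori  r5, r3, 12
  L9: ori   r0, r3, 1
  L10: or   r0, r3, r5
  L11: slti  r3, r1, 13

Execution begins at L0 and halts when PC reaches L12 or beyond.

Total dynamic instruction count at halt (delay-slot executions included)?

5

[0] andi  r1, r3, 7  →  {r0:0, r1:5, r2:7, r3:5, r4:1, r5:15}
[1] slti  r2, r2, 8  →  {r0:0, r1:5, r2:1, r3:5, r4:1, r5:15}
[2] bne  r2, r1, L11  →  {r0:0, r1:5, r2:1, r3:5, r4:1, r5:15}  ⟨branch taken⟩
[3] sub  r2, r4, r4  →  {r0:0, r1:5, r2:0, r3:5, r4:1, r5:15}
[11] slti  r3, r1, 13  →  {r0:0, r1:5, r2:0, r3:1, r4:1, r5:15}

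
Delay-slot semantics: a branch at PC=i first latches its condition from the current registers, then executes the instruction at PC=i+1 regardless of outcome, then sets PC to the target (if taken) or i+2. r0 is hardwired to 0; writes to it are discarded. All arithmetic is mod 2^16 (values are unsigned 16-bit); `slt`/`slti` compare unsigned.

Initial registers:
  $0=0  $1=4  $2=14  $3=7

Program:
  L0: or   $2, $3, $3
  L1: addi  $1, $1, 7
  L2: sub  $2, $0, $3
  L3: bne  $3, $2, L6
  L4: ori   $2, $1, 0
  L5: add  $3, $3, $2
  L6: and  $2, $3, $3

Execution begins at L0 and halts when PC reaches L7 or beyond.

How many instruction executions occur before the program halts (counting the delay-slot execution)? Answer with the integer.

6

#0 or   $2, $3, $3 ; 0/4/7/7
#1 addi  $1, $1, 7 ; 0/11/7/7
#2 sub  $2, $0, $3 ; 0/11/65529/7
#3 bne  $3, $2, L6 ; 0/11/65529/7 ; →target
#4 ori   $2, $1, 0 ; 0/11/11/7
#6 and  $2, $3, $3 ; 0/11/7/7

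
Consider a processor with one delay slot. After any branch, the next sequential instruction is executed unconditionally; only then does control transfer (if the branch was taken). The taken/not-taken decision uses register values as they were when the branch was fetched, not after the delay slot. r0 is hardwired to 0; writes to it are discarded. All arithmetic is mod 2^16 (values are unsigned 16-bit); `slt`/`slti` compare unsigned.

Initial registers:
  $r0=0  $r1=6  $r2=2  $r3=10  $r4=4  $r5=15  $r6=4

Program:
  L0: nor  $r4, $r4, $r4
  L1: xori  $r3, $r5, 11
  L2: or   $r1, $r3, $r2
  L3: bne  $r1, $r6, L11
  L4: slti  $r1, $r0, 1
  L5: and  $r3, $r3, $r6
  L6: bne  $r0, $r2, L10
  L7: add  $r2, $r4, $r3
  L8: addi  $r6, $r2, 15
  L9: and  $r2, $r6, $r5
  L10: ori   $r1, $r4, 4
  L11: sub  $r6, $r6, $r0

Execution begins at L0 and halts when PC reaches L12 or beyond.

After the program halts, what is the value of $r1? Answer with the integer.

PC=0  nor  $r4, $r4, $r4     | $r0=0 $r1=6 $r2=2 $r3=10 $r4=65531 $r5=15 $r6=4
PC=1  xori  $r3, $r5, 11     | $r0=0 $r1=6 $r2=2 $r3=4 $r4=65531 $r5=15 $r6=4
PC=2  or   $r1, $r3, $r2     | $r0=0 $r1=6 $r2=2 $r3=4 $r4=65531 $r5=15 $r6=4
PC=3  bne  $r1, $r6, L11     | $r0=0 $r1=6 $r2=2 $r3=4 $r4=65531 $r5=15 $r6=4  [TAKEN]
PC=4  slti  $r1, $r0, 1      | $r0=0 $r1=1 $r2=2 $r3=4 $r4=65531 $r5=15 $r6=4
PC=11 sub  $r6, $r6, $r0     | $r0=0 $r1=1 $r2=2 $r3=4 $r4=65531 $r5=15 $r6=4

1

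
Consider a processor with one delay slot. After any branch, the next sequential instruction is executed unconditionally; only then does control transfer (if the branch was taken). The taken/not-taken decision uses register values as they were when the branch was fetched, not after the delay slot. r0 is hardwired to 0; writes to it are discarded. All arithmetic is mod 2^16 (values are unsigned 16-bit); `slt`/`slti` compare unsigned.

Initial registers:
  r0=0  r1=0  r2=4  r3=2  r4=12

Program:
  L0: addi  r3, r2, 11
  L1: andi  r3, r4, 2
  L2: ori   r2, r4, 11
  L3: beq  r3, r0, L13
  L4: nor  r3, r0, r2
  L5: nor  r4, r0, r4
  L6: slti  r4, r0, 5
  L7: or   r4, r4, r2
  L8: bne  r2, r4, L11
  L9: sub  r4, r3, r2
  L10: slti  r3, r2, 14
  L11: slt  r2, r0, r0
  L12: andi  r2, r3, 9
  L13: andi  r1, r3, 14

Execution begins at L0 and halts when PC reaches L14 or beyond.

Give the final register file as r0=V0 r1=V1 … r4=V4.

#0 addi  r3, r2, 11 ; 0/0/4/15/12
#1 andi  r3, r4, 2 ; 0/0/4/0/12
#2 ori   r2, r4, 11 ; 0/0/15/0/12
#3 beq  r3, r0, L13 ; 0/0/15/0/12 ; →target
#4 nor  r3, r0, r2 ; 0/0/15/65520/12
#13 andi  r1, r3, 14 ; 0/0/15/65520/12

r0=0 r1=0 r2=15 r3=65520 r4=12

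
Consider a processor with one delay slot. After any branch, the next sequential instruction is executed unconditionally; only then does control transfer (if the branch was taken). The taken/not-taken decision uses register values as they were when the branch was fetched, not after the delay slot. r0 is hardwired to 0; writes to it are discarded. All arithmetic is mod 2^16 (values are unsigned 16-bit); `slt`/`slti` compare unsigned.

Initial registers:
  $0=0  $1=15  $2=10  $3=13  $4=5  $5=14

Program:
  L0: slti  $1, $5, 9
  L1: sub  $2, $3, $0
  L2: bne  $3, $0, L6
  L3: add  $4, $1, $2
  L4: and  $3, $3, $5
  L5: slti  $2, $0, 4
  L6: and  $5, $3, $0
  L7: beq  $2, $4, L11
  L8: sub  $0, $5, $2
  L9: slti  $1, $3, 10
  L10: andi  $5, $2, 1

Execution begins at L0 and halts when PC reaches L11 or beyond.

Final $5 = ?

PC=0  slti  $1, $5, 9        | $0=0 $1=0 $2=10 $3=13 $4=5 $5=14
PC=1  sub  $2, $3, $0        | $0=0 $1=0 $2=13 $3=13 $4=5 $5=14
PC=2  bne  $3, $0, L6        | $0=0 $1=0 $2=13 $3=13 $4=5 $5=14  [TAKEN]
PC=3  add  $4, $1, $2        | $0=0 $1=0 $2=13 $3=13 $4=13 $5=14
PC=6  and  $5, $3, $0        | $0=0 $1=0 $2=13 $3=13 $4=13 $5=0
PC=7  beq  $2, $4, L11       | $0=0 $1=0 $2=13 $3=13 $4=13 $5=0  [TAKEN]
PC=8  sub  $0, $5, $2        | $0=0 $1=0 $2=13 $3=13 $4=13 $5=0

0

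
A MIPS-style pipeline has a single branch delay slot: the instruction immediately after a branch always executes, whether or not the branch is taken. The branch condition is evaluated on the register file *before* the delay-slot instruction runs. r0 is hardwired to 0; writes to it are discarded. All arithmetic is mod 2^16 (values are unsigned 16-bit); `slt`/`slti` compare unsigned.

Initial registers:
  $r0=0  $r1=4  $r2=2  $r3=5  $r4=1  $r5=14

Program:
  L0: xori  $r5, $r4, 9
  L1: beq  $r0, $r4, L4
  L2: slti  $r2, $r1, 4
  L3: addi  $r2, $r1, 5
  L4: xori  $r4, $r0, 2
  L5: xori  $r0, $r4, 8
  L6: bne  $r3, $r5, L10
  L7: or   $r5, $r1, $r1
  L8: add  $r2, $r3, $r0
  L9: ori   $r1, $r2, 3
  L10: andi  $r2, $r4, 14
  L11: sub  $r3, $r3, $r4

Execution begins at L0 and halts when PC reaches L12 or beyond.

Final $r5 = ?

4

#0 xori  $r5, $r4, 9 ; 0/4/2/5/1/8
#1 beq  $r0, $r4, L4 ; 0/4/2/5/1/8 ; →fallthru
#2 slti  $r2, $r1, 4 ; 0/4/0/5/1/8
#3 addi  $r2, $r1, 5 ; 0/4/9/5/1/8
#4 xori  $r4, $r0, 2 ; 0/4/9/5/2/8
#5 xori  $r0, $r4, 8 ; 0/4/9/5/2/8
#6 bne  $r3, $r5, L10 ; 0/4/9/5/2/8 ; →target
#7 or   $r5, $r1, $r1 ; 0/4/9/5/2/4
#10 andi  $r2, $r4, 14 ; 0/4/2/5/2/4
#11 sub  $r3, $r3, $r4 ; 0/4/2/3/2/4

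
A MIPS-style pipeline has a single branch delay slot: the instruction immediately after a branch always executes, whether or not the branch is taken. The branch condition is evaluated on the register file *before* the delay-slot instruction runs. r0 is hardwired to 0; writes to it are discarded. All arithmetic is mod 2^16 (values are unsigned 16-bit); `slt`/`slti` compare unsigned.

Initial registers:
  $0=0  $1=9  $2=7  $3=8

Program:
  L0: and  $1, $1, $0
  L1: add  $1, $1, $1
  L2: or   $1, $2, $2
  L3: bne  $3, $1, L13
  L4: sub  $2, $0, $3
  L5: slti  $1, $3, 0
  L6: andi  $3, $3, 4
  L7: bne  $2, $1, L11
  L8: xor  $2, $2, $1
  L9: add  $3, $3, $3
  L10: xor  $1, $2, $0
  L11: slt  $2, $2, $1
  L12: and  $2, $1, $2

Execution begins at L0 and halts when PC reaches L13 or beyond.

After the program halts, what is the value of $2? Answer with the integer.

65528

PC=0  and  $1, $1, $0        | $0=0 $1=0 $2=7 $3=8
PC=1  add  $1, $1, $1        | $0=0 $1=0 $2=7 $3=8
PC=2  or   $1, $2, $2        | $0=0 $1=7 $2=7 $3=8
PC=3  bne  $3, $1, L13       | $0=0 $1=7 $2=7 $3=8  [TAKEN]
PC=4  sub  $2, $0, $3        | $0=0 $1=7 $2=65528 $3=8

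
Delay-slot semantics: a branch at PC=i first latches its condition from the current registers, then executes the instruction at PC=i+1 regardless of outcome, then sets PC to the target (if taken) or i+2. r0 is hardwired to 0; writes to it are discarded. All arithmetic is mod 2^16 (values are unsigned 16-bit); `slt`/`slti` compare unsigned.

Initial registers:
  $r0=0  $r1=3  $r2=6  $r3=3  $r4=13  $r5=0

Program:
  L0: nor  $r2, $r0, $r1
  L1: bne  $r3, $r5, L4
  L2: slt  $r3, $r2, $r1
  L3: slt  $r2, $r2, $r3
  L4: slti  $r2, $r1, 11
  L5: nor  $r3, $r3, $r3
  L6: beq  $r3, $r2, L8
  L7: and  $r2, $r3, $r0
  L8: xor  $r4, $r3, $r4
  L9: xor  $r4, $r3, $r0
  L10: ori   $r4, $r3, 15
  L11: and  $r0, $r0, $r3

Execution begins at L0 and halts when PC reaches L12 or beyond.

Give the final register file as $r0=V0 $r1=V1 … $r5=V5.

[0] nor  $r2, $r0, $r1  →  {$r0:0, $r1:3, $r2:65532, $r3:3, $r4:13, $r5:0}
[1] bne  $r3, $r5, L4  →  {$r0:0, $r1:3, $r2:65532, $r3:3, $r4:13, $r5:0}  ⟨branch taken⟩
[2] slt  $r3, $r2, $r1  →  {$r0:0, $r1:3, $r2:65532, $r3:0, $r4:13, $r5:0}
[4] slti  $r2, $r1, 11  →  {$r0:0, $r1:3, $r2:1, $r3:0, $r4:13, $r5:0}
[5] nor  $r3, $r3, $r3  →  {$r0:0, $r1:3, $r2:1, $r3:65535, $r4:13, $r5:0}
[6] beq  $r3, $r2, L8  →  {$r0:0, $r1:3, $r2:1, $r3:65535, $r4:13, $r5:0}  ⟨branch fallthrough⟩
[7] and  $r2, $r3, $r0  →  {$r0:0, $r1:3, $r2:0, $r3:65535, $r4:13, $r5:0}
[8] xor  $r4, $r3, $r4  →  {$r0:0, $r1:3, $r2:0, $r3:65535, $r4:65522, $r5:0}
[9] xor  $r4, $r3, $r0  →  {$r0:0, $r1:3, $r2:0, $r3:65535, $r4:65535, $r5:0}
[10] ori   $r4, $r3, 15  →  {$r0:0, $r1:3, $r2:0, $r3:65535, $r4:65535, $r5:0}
[11] and  $r0, $r0, $r3  →  {$r0:0, $r1:3, $r2:0, $r3:65535, $r4:65535, $r5:0}

$r0=0 $r1=3 $r2=0 $r3=65535 $r4=65535 $r5=0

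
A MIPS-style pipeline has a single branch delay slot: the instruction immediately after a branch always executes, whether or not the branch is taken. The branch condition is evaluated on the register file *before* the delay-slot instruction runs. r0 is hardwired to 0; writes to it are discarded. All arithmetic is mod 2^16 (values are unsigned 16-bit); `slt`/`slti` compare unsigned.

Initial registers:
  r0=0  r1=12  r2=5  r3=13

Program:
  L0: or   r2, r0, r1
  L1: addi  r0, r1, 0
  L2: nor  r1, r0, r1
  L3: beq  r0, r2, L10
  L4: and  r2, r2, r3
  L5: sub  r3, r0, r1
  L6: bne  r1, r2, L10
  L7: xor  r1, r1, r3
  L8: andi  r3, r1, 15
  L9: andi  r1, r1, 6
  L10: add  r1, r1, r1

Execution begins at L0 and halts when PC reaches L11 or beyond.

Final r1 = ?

65532

PC=0  or   r2, r0, r1        | r0=0 r1=12 r2=12 r3=13
PC=1  addi  r0, r1, 0        | r0=0 r1=12 r2=12 r3=13
PC=2  nor  r1, r0, r1        | r0=0 r1=65523 r2=12 r3=13
PC=3  beq  r0, r2, L10       | r0=0 r1=65523 r2=12 r3=13  [not taken]
PC=4  and  r2, r2, r3        | r0=0 r1=65523 r2=12 r3=13
PC=5  sub  r3, r0, r1        | r0=0 r1=65523 r2=12 r3=13
PC=6  bne  r1, r2, L10       | r0=0 r1=65523 r2=12 r3=13  [TAKEN]
PC=7  xor  r1, r1, r3        | r0=0 r1=65534 r2=12 r3=13
PC=10 add  r1, r1, r1        | r0=0 r1=65532 r2=12 r3=13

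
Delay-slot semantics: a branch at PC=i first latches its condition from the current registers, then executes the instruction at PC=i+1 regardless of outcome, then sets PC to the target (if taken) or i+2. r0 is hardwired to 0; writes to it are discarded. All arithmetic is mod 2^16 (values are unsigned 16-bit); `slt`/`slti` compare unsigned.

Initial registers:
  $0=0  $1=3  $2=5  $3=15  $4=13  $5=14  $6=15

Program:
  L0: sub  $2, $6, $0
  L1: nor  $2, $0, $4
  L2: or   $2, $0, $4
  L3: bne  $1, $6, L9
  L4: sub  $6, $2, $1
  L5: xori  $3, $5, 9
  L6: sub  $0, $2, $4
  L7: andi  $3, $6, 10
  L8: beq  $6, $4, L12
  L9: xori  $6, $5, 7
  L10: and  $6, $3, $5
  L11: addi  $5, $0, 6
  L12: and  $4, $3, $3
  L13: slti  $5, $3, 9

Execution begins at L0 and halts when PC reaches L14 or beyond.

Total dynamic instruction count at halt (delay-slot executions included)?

[0] sub  $2, $6, $0  →  {$0:0, $1:3, $2:15, $3:15, $4:13, $5:14, $6:15}
[1] nor  $2, $0, $4  →  {$0:0, $1:3, $2:65522, $3:15, $4:13, $5:14, $6:15}
[2] or   $2, $0, $4  →  {$0:0, $1:3, $2:13, $3:15, $4:13, $5:14, $6:15}
[3] bne  $1, $6, L9  →  {$0:0, $1:3, $2:13, $3:15, $4:13, $5:14, $6:15}  ⟨branch taken⟩
[4] sub  $6, $2, $1  →  {$0:0, $1:3, $2:13, $3:15, $4:13, $5:14, $6:10}
[9] xori  $6, $5, 7  →  {$0:0, $1:3, $2:13, $3:15, $4:13, $5:14, $6:9}
[10] and  $6, $3, $5  →  {$0:0, $1:3, $2:13, $3:15, $4:13, $5:14, $6:14}
[11] addi  $5, $0, 6  →  {$0:0, $1:3, $2:13, $3:15, $4:13, $5:6, $6:14}
[12] and  $4, $3, $3  →  {$0:0, $1:3, $2:13, $3:15, $4:15, $5:6, $6:14}
[13] slti  $5, $3, 9  →  {$0:0, $1:3, $2:13, $3:15, $4:15, $5:0, $6:14}

10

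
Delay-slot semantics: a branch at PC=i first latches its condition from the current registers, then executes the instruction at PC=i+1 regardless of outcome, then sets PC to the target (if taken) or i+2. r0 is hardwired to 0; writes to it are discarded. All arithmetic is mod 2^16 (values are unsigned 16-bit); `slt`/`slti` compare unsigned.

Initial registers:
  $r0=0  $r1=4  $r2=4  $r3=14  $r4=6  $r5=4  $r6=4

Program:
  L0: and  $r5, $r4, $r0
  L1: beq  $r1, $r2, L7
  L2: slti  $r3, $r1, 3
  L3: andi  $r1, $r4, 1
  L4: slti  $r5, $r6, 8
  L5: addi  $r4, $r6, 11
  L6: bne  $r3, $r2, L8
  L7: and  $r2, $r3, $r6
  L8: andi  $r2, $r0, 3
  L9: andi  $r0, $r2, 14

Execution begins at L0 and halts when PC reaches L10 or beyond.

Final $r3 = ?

0

#0 and  $r5, $r4, $r0 ; 0/4/4/14/6/0/4
#1 beq  $r1, $r2, L7 ; 0/4/4/14/6/0/4 ; →target
#2 slti  $r3, $r1, 3 ; 0/4/4/0/6/0/4
#7 and  $r2, $r3, $r6 ; 0/4/0/0/6/0/4
#8 andi  $r2, $r0, 3 ; 0/4/0/0/6/0/4
#9 andi  $r0, $r2, 14 ; 0/4/0/0/6/0/4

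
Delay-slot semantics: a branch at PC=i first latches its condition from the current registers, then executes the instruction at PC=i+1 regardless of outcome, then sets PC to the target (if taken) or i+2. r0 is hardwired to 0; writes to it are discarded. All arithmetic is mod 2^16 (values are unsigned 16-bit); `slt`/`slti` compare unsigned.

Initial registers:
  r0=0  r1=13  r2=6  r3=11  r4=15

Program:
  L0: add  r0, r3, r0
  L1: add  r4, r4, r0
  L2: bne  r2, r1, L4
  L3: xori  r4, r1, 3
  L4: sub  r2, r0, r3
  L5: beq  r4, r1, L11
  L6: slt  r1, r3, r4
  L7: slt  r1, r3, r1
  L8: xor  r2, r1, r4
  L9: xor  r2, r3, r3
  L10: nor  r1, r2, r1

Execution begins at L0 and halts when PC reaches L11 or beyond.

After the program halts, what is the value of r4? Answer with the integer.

#0 add  r0, r3, r0 ; 0/13/6/11/15
#1 add  r4, r4, r0 ; 0/13/6/11/15
#2 bne  r2, r1, L4 ; 0/13/6/11/15 ; →target
#3 xori  r4, r1, 3 ; 0/13/6/11/14
#4 sub  r2, r0, r3 ; 0/13/65525/11/14
#5 beq  r4, r1, L11 ; 0/13/65525/11/14 ; →fallthru
#6 slt  r1, r3, r4 ; 0/1/65525/11/14
#7 slt  r1, r3, r1 ; 0/0/65525/11/14
#8 xor  r2, r1, r4 ; 0/0/14/11/14
#9 xor  r2, r3, r3 ; 0/0/0/11/14
#10 nor  r1, r2, r1 ; 0/65535/0/11/14

14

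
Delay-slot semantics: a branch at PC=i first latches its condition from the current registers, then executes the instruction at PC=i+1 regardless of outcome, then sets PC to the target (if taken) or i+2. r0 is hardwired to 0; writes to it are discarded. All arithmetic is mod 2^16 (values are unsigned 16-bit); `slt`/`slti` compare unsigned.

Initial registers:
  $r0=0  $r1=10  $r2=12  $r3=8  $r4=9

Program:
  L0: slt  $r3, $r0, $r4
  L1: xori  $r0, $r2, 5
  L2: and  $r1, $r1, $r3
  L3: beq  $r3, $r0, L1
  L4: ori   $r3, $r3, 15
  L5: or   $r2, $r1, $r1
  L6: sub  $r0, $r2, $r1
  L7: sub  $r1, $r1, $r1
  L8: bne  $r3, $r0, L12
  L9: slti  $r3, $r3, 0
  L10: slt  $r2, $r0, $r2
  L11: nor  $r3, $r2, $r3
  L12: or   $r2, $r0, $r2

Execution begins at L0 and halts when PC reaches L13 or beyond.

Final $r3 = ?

PC=0  slt  $r3, $r0, $r4     | $r0=0 $r1=10 $r2=12 $r3=1 $r4=9
PC=1  xori  $r0, $r2, 5      | $r0=0 $r1=10 $r2=12 $r3=1 $r4=9
PC=2  and  $r1, $r1, $r3     | $r0=0 $r1=0 $r2=12 $r3=1 $r4=9
PC=3  beq  $r3, $r0, L1      | $r0=0 $r1=0 $r2=12 $r3=1 $r4=9  [not taken]
PC=4  ori   $r3, $r3, 15     | $r0=0 $r1=0 $r2=12 $r3=15 $r4=9
PC=5  or   $r2, $r1, $r1     | $r0=0 $r1=0 $r2=0 $r3=15 $r4=9
PC=6  sub  $r0, $r2, $r1     | $r0=0 $r1=0 $r2=0 $r3=15 $r4=9
PC=7  sub  $r1, $r1, $r1     | $r0=0 $r1=0 $r2=0 $r3=15 $r4=9
PC=8  bne  $r3, $r0, L12     | $r0=0 $r1=0 $r2=0 $r3=15 $r4=9  [TAKEN]
PC=9  slti  $r3, $r3, 0      | $r0=0 $r1=0 $r2=0 $r3=0 $r4=9
PC=12 or   $r2, $r0, $r2     | $r0=0 $r1=0 $r2=0 $r3=0 $r4=9

0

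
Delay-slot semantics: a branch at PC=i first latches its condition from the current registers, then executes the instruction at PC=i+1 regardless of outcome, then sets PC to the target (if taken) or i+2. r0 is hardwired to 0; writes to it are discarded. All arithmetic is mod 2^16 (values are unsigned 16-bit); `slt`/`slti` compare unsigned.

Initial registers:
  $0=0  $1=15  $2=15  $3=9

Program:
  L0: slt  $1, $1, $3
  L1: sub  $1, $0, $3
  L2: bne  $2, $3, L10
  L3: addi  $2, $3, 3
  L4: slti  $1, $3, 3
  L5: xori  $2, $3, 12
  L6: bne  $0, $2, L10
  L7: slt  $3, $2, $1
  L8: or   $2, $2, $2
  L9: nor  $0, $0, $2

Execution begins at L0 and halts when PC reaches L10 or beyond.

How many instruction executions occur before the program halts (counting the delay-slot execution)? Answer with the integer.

[0] slt  $1, $1, $3  →  {$0:0, $1:0, $2:15, $3:9}
[1] sub  $1, $0, $3  →  {$0:0, $1:65527, $2:15, $3:9}
[2] bne  $2, $3, L10  →  {$0:0, $1:65527, $2:15, $3:9}  ⟨branch taken⟩
[3] addi  $2, $3, 3  →  {$0:0, $1:65527, $2:12, $3:9}

4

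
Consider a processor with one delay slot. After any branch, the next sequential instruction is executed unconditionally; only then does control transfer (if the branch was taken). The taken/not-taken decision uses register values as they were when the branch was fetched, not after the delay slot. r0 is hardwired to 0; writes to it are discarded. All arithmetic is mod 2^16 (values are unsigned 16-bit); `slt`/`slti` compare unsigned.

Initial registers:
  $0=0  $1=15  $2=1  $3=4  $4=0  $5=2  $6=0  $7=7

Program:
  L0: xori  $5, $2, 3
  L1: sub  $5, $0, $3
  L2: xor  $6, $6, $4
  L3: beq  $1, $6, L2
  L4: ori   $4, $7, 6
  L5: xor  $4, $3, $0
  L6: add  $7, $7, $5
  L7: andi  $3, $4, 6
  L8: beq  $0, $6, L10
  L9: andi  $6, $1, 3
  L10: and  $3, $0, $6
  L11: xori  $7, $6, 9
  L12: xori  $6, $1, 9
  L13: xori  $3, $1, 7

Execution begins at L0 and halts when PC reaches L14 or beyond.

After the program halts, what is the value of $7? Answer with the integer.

[0] xori  $5, $2, 3  →  {$0:0, $1:15, $2:1, $3:4, $4:0, $5:2, $6:0, $7:7}
[1] sub  $5, $0, $3  →  {$0:0, $1:15, $2:1, $3:4, $4:0, $5:65532, $6:0, $7:7}
[2] xor  $6, $6, $4  →  {$0:0, $1:15, $2:1, $3:4, $4:0, $5:65532, $6:0, $7:7}
[3] beq  $1, $6, L2  →  {$0:0, $1:15, $2:1, $3:4, $4:0, $5:65532, $6:0, $7:7}  ⟨branch fallthrough⟩
[4] ori   $4, $7, 6  →  {$0:0, $1:15, $2:1, $3:4, $4:7, $5:65532, $6:0, $7:7}
[5] xor  $4, $3, $0  →  {$0:0, $1:15, $2:1, $3:4, $4:4, $5:65532, $6:0, $7:7}
[6] add  $7, $7, $5  →  {$0:0, $1:15, $2:1, $3:4, $4:4, $5:65532, $6:0, $7:3}
[7] andi  $3, $4, 6  →  {$0:0, $1:15, $2:1, $3:4, $4:4, $5:65532, $6:0, $7:3}
[8] beq  $0, $6, L10  →  {$0:0, $1:15, $2:1, $3:4, $4:4, $5:65532, $6:0, $7:3}  ⟨branch taken⟩
[9] andi  $6, $1, 3  →  {$0:0, $1:15, $2:1, $3:4, $4:4, $5:65532, $6:3, $7:3}
[10] and  $3, $0, $6  →  {$0:0, $1:15, $2:1, $3:0, $4:4, $5:65532, $6:3, $7:3}
[11] xori  $7, $6, 9  →  {$0:0, $1:15, $2:1, $3:0, $4:4, $5:65532, $6:3, $7:10}
[12] xori  $6, $1, 9  →  {$0:0, $1:15, $2:1, $3:0, $4:4, $5:65532, $6:6, $7:10}
[13] xori  $3, $1, 7  →  {$0:0, $1:15, $2:1, $3:8, $4:4, $5:65532, $6:6, $7:10}

10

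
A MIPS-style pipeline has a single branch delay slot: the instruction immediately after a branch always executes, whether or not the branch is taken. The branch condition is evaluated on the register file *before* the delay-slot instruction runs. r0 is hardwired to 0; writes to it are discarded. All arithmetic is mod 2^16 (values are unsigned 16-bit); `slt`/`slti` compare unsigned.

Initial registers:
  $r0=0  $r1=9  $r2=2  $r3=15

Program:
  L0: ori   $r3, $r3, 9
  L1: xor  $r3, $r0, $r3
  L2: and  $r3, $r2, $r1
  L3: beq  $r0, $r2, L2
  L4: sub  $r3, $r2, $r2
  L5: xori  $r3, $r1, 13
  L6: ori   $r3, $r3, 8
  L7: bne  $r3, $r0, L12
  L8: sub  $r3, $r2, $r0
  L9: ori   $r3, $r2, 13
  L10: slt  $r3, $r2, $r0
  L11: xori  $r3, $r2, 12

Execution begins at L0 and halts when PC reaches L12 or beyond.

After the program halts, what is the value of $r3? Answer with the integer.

2

PC=0  ori   $r3, $r3, 9      | $r0=0 $r1=9 $r2=2 $r3=15
PC=1  xor  $r3, $r0, $r3     | $r0=0 $r1=9 $r2=2 $r3=15
PC=2  and  $r3, $r2, $r1     | $r0=0 $r1=9 $r2=2 $r3=0
PC=3  beq  $r0, $r2, L2      | $r0=0 $r1=9 $r2=2 $r3=0  [not taken]
PC=4  sub  $r3, $r2, $r2     | $r0=0 $r1=9 $r2=2 $r3=0
PC=5  xori  $r3, $r1, 13     | $r0=0 $r1=9 $r2=2 $r3=4
PC=6  ori   $r3, $r3, 8      | $r0=0 $r1=9 $r2=2 $r3=12
PC=7  bne  $r3, $r0, L12     | $r0=0 $r1=9 $r2=2 $r3=12  [TAKEN]
PC=8  sub  $r3, $r2, $r0     | $r0=0 $r1=9 $r2=2 $r3=2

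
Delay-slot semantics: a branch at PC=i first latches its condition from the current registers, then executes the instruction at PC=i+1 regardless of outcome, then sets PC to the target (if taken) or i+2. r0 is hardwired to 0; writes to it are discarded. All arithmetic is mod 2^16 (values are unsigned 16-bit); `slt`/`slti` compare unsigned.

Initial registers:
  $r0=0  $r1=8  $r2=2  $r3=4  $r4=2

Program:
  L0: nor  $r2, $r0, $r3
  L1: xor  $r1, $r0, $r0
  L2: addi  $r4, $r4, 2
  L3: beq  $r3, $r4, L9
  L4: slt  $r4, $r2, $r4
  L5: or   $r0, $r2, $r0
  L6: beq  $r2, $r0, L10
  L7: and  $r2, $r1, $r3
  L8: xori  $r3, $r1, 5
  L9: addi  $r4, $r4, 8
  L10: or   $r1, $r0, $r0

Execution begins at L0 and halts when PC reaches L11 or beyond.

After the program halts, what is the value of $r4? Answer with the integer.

[0] nor  $r2, $r0, $r3  →  {$r0:0, $r1:8, $r2:65531, $r3:4, $r4:2}
[1] xor  $r1, $r0, $r0  →  {$r0:0, $r1:0, $r2:65531, $r3:4, $r4:2}
[2] addi  $r4, $r4, 2  →  {$r0:0, $r1:0, $r2:65531, $r3:4, $r4:4}
[3] beq  $r3, $r4, L9  →  {$r0:0, $r1:0, $r2:65531, $r3:4, $r4:4}  ⟨branch taken⟩
[4] slt  $r4, $r2, $r4  →  {$r0:0, $r1:0, $r2:65531, $r3:4, $r4:0}
[9] addi  $r4, $r4, 8  →  {$r0:0, $r1:0, $r2:65531, $r3:4, $r4:8}
[10] or   $r1, $r0, $r0  →  {$r0:0, $r1:0, $r2:65531, $r3:4, $r4:8}

8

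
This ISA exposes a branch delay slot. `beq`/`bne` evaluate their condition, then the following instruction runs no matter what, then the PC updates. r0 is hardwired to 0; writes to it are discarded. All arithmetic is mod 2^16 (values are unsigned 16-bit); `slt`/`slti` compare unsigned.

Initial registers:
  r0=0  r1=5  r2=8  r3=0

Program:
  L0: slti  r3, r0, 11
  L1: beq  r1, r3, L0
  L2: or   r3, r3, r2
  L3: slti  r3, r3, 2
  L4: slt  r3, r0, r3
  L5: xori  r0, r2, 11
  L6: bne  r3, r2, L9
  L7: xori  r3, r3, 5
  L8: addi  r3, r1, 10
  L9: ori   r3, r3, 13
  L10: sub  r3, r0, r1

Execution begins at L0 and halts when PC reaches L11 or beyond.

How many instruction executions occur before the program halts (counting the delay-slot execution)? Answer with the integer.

10

[0] slti  r3, r0, 11  →  {r0:0, r1:5, r2:8, r3:1}
[1] beq  r1, r3, L0  →  {r0:0, r1:5, r2:8, r3:1}  ⟨branch fallthrough⟩
[2] or   r3, r3, r2  →  {r0:0, r1:5, r2:8, r3:9}
[3] slti  r3, r3, 2  →  {r0:0, r1:5, r2:8, r3:0}
[4] slt  r3, r0, r3  →  {r0:0, r1:5, r2:8, r3:0}
[5] xori  r0, r2, 11  →  {r0:0, r1:5, r2:8, r3:0}
[6] bne  r3, r2, L9  →  {r0:0, r1:5, r2:8, r3:0}  ⟨branch taken⟩
[7] xori  r3, r3, 5  →  {r0:0, r1:5, r2:8, r3:5}
[9] ori   r3, r3, 13  →  {r0:0, r1:5, r2:8, r3:13}
[10] sub  r3, r0, r1  →  {r0:0, r1:5, r2:8, r3:65531}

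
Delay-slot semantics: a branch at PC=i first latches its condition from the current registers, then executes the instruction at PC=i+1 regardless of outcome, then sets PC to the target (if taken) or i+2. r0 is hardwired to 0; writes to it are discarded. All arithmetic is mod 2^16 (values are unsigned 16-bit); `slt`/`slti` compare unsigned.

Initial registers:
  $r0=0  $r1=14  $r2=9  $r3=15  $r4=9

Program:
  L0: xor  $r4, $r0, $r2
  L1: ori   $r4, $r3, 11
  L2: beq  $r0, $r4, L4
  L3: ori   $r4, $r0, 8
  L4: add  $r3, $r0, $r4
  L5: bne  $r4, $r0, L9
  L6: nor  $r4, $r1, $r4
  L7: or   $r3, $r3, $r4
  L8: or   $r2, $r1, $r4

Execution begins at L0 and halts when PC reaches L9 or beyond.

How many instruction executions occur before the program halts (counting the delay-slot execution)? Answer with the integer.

  step pc=0: xor  $r4, $r0, $r2  regs=(0,14,9,15,9)
  step pc=1: ori   $r4, $r3, 11  regs=(0,14,9,15,15)
  step pc=2: beq  $r0, $r4, L4  cond=F  regs=(0,14,9,15,15)
  step pc=3: ori   $r4, $r0, 8  regs=(0,14,9,15,8)
  step pc=4: add  $r3, $r0, $r4  regs=(0,14,9,8,8)
  step pc=5: bne  $r4, $r0, L9  cond=T  regs=(0,14,9,8,8)
  step pc=6: nor  $r4, $r1, $r4  regs=(0,14,9,8,65521)

7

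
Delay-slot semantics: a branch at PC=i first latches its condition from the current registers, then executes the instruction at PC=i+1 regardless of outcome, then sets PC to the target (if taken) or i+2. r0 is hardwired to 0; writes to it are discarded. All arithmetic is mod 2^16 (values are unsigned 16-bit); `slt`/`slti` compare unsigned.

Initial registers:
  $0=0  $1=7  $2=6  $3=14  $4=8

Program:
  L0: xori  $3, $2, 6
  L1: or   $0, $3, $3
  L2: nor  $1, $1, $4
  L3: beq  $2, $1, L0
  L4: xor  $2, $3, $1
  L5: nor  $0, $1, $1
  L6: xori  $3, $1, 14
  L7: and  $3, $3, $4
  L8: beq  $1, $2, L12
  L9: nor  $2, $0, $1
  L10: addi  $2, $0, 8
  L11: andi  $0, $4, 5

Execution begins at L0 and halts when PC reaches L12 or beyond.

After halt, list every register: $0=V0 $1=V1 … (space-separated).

#0 xori  $3, $2, 6 ; 0/7/6/0/8
#1 or   $0, $3, $3 ; 0/7/6/0/8
#2 nor  $1, $1, $4 ; 0/65520/6/0/8
#3 beq  $2, $1, L0 ; 0/65520/6/0/8 ; →fallthru
#4 xor  $2, $3, $1 ; 0/65520/65520/0/8
#5 nor  $0, $1, $1 ; 0/65520/65520/0/8
#6 xori  $3, $1, 14 ; 0/65520/65520/65534/8
#7 and  $3, $3, $4 ; 0/65520/65520/8/8
#8 beq  $1, $2, L12 ; 0/65520/65520/8/8 ; →target
#9 nor  $2, $0, $1 ; 0/65520/15/8/8

$0=0 $1=65520 $2=15 $3=8 $4=8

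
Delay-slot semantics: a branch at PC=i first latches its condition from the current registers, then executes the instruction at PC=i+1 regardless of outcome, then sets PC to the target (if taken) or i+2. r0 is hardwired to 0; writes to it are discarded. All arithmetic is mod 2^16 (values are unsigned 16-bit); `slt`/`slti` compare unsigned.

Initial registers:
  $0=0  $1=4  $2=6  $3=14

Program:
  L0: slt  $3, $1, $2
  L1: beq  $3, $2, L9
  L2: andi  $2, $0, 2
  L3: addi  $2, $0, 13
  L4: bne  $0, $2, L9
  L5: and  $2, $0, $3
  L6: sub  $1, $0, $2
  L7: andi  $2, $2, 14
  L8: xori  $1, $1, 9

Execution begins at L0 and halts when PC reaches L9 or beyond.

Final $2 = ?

#0 slt  $3, $1, $2 ; 0/4/6/1
#1 beq  $3, $2, L9 ; 0/4/6/1 ; →fallthru
#2 andi  $2, $0, 2 ; 0/4/0/1
#3 addi  $2, $0, 13 ; 0/4/13/1
#4 bne  $0, $2, L9 ; 0/4/13/1 ; →target
#5 and  $2, $0, $3 ; 0/4/0/1

0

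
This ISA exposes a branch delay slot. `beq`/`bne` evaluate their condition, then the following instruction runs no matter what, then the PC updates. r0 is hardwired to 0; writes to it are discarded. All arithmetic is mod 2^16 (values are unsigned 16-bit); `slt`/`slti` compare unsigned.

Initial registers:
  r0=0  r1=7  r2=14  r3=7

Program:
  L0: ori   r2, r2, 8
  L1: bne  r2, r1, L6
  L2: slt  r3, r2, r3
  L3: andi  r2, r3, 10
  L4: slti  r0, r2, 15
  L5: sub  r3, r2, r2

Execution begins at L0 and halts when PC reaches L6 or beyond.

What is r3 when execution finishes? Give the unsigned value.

0

[0] ori   r2, r2, 8  →  {r0:0, r1:7, r2:14, r3:7}
[1] bne  r2, r1, L6  →  {r0:0, r1:7, r2:14, r3:7}  ⟨branch taken⟩
[2] slt  r3, r2, r3  →  {r0:0, r1:7, r2:14, r3:0}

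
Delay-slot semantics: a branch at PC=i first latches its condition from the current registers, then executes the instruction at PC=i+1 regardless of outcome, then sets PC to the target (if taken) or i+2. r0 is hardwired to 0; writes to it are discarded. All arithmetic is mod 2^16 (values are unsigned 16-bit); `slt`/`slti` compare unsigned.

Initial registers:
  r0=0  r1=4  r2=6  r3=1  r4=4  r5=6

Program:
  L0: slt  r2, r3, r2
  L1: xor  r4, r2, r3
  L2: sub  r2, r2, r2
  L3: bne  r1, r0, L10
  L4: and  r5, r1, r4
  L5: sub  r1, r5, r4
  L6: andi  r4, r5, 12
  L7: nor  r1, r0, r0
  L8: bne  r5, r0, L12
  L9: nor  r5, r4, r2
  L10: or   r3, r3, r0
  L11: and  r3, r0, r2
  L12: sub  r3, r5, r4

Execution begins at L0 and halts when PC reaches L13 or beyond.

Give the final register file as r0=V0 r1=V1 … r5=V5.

r0=0 r1=4 r2=0 r3=0 r4=0 r5=0

  step pc=0: slt  r2, r3, r2  regs=(0,4,1,1,4,6)
  step pc=1: xor  r4, r2, r3  regs=(0,4,1,1,0,6)
  step pc=2: sub  r2, r2, r2  regs=(0,4,0,1,0,6)
  step pc=3: bne  r1, r0, L10  cond=T  regs=(0,4,0,1,0,6)
  step pc=4: and  r5, r1, r4  regs=(0,4,0,1,0,0)
  step pc=10: or   r3, r3, r0  regs=(0,4,0,1,0,0)
  step pc=11: and  r3, r0, r2  regs=(0,4,0,0,0,0)
  step pc=12: sub  r3, r5, r4  regs=(0,4,0,0,0,0)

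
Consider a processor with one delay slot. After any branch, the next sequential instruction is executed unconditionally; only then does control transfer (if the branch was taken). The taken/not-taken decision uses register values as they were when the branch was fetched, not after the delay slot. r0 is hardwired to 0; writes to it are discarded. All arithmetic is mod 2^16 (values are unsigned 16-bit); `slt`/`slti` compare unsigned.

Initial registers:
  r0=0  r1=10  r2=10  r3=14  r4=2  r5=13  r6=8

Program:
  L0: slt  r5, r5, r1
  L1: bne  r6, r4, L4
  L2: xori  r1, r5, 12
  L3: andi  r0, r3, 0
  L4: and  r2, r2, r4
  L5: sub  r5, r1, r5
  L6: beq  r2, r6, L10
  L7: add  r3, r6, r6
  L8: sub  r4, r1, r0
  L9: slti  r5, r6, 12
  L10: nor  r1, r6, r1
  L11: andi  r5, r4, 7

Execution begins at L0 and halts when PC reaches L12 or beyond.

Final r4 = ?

  step pc=0: slt  r5, r5, r1  regs=(0,10,10,14,2,0,8)
  step pc=1: bne  r6, r4, L4  cond=T  regs=(0,10,10,14,2,0,8)
  step pc=2: xori  r1, r5, 12  regs=(0,12,10,14,2,0,8)
  step pc=4: and  r2, r2, r4  regs=(0,12,2,14,2,0,8)
  step pc=5: sub  r5, r1, r5  regs=(0,12,2,14,2,12,8)
  step pc=6: beq  r2, r6, L10  cond=F  regs=(0,12,2,14,2,12,8)
  step pc=7: add  r3, r6, r6  regs=(0,12,2,16,2,12,8)
  step pc=8: sub  r4, r1, r0  regs=(0,12,2,16,12,12,8)
  step pc=9: slti  r5, r6, 12  regs=(0,12,2,16,12,1,8)
  step pc=10: nor  r1, r6, r1  regs=(0,65523,2,16,12,1,8)
  step pc=11: andi  r5, r4, 7  regs=(0,65523,2,16,12,4,8)

12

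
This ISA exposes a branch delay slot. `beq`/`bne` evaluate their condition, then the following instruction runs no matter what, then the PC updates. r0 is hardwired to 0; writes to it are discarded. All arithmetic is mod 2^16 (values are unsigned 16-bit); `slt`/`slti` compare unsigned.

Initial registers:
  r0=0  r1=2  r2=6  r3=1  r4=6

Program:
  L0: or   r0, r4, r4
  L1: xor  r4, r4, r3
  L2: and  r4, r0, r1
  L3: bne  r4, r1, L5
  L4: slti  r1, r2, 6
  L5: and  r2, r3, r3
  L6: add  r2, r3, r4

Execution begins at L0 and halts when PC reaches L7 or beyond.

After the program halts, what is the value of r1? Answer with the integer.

#0 or   r0, r4, r4 ; 0/2/6/1/6
#1 xor  r4, r4, r3 ; 0/2/6/1/7
#2 and  r4, r0, r1 ; 0/2/6/1/0
#3 bne  r4, r1, L5 ; 0/2/6/1/0 ; →target
#4 slti  r1, r2, 6 ; 0/0/6/1/0
#5 and  r2, r3, r3 ; 0/0/1/1/0
#6 add  r2, r3, r4 ; 0/0/1/1/0

0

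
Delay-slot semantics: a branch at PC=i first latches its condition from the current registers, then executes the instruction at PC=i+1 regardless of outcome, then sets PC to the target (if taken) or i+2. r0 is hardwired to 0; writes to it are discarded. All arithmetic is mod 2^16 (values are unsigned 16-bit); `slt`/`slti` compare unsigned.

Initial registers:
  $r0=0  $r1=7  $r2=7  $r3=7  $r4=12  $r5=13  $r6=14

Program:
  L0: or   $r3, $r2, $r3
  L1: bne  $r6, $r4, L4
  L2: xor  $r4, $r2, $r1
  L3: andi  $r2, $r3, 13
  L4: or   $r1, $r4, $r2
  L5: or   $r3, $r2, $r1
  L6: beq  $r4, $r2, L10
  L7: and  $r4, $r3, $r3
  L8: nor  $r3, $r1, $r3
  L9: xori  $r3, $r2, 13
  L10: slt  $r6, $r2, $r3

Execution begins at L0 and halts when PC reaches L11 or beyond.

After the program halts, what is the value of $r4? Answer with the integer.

PC=0  or   $r3, $r2, $r3     | $r0=0 $r1=7 $r2=7 $r3=7 $r4=12 $r5=13 $r6=14
PC=1  bne  $r6, $r4, L4      | $r0=0 $r1=7 $r2=7 $r3=7 $r4=12 $r5=13 $r6=14  [TAKEN]
PC=2  xor  $r4, $r2, $r1     | $r0=0 $r1=7 $r2=7 $r3=7 $r4=0 $r5=13 $r6=14
PC=4  or   $r1, $r4, $r2     | $r0=0 $r1=7 $r2=7 $r3=7 $r4=0 $r5=13 $r6=14
PC=5  or   $r3, $r2, $r1     | $r0=0 $r1=7 $r2=7 $r3=7 $r4=0 $r5=13 $r6=14
PC=6  beq  $r4, $r2, L10     | $r0=0 $r1=7 $r2=7 $r3=7 $r4=0 $r5=13 $r6=14  [not taken]
PC=7  and  $r4, $r3, $r3     | $r0=0 $r1=7 $r2=7 $r3=7 $r4=7 $r5=13 $r6=14
PC=8  nor  $r3, $r1, $r3     | $r0=0 $r1=7 $r2=7 $r3=65528 $r4=7 $r5=13 $r6=14
PC=9  xori  $r3, $r2, 13     | $r0=0 $r1=7 $r2=7 $r3=10 $r4=7 $r5=13 $r6=14
PC=10 slt  $r6, $r2, $r3     | $r0=0 $r1=7 $r2=7 $r3=10 $r4=7 $r5=13 $r6=1

7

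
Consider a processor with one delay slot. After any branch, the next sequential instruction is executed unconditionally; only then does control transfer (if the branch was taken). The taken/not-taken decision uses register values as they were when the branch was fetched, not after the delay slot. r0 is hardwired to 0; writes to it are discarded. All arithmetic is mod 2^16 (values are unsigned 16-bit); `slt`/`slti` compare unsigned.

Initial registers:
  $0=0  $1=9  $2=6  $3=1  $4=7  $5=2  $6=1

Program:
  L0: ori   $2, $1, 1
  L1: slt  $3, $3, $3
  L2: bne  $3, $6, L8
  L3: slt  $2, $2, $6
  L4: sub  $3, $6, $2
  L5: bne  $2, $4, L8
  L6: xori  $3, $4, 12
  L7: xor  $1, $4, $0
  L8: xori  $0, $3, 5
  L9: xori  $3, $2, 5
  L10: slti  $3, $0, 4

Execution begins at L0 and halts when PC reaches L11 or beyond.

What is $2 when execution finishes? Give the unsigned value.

PC=0  ori   $2, $1, 1        | $0=0 $1=9 $2=9 $3=1 $4=7 $5=2 $6=1
PC=1  slt  $3, $3, $3        | $0=0 $1=9 $2=9 $3=0 $4=7 $5=2 $6=1
PC=2  bne  $3, $6, L8        | $0=0 $1=9 $2=9 $3=0 $4=7 $5=2 $6=1  [TAKEN]
PC=3  slt  $2, $2, $6        | $0=0 $1=9 $2=0 $3=0 $4=7 $5=2 $6=1
PC=8  xori  $0, $3, 5        | $0=0 $1=9 $2=0 $3=0 $4=7 $5=2 $6=1
PC=9  xori  $3, $2, 5        | $0=0 $1=9 $2=0 $3=5 $4=7 $5=2 $6=1
PC=10 slti  $3, $0, 4        | $0=0 $1=9 $2=0 $3=1 $4=7 $5=2 $6=1

0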